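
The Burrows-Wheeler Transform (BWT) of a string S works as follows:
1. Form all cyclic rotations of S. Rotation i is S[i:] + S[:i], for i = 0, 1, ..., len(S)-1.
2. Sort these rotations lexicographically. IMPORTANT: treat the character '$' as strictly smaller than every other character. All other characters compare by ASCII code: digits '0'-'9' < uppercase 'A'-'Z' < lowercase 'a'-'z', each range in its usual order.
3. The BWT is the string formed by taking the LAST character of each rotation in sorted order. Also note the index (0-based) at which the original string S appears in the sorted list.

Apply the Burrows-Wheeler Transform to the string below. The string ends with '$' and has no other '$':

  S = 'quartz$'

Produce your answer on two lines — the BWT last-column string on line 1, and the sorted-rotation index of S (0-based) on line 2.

All 7 rotations (rotation i = S[i:]+S[:i]):
  rot[0] = quartz$
  rot[1] = uartz$q
  rot[2] = artz$qu
  rot[3] = rtz$qua
  rot[4] = tz$quar
  rot[5] = z$quart
  rot[6] = $quartz
Sorted (with $ < everything):
  sorted[0] = $quartz  (last char: 'z')
  sorted[1] = artz$qu  (last char: 'u')
  sorted[2] = quartz$  (last char: '$')
  sorted[3] = rtz$qua  (last char: 'a')
  sorted[4] = tz$quar  (last char: 'r')
  sorted[5] = uartz$q  (last char: 'q')
  sorted[6] = z$quart  (last char: 't')
Last column: zu$arqt
Original string S is at sorted index 2

Answer: zu$arqt
2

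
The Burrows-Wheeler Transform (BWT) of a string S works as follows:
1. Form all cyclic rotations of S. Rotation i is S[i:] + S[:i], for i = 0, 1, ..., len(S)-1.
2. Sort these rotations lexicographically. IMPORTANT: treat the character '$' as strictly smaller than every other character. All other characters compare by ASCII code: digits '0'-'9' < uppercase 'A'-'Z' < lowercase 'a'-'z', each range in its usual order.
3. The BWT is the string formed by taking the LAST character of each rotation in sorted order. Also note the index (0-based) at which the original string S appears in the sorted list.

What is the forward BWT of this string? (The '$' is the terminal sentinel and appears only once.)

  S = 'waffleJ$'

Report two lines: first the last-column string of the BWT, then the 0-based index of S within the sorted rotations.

All 8 rotations (rotation i = S[i:]+S[:i]):
  rot[0] = waffleJ$
  rot[1] = affleJ$w
  rot[2] = ffleJ$wa
  rot[3] = fleJ$waf
  rot[4] = leJ$waff
  rot[5] = eJ$waffl
  rot[6] = J$waffle
  rot[7] = $waffleJ
Sorted (with $ < everything):
  sorted[0] = $waffleJ  (last char: 'J')
  sorted[1] = J$waffle  (last char: 'e')
  sorted[2] = affleJ$w  (last char: 'w')
  sorted[3] = eJ$waffl  (last char: 'l')
  sorted[4] = ffleJ$wa  (last char: 'a')
  sorted[5] = fleJ$waf  (last char: 'f')
  sorted[6] = leJ$waff  (last char: 'f')
  sorted[7] = waffleJ$  (last char: '$')
Last column: Jewlaff$
Original string S is at sorted index 7

Answer: Jewlaff$
7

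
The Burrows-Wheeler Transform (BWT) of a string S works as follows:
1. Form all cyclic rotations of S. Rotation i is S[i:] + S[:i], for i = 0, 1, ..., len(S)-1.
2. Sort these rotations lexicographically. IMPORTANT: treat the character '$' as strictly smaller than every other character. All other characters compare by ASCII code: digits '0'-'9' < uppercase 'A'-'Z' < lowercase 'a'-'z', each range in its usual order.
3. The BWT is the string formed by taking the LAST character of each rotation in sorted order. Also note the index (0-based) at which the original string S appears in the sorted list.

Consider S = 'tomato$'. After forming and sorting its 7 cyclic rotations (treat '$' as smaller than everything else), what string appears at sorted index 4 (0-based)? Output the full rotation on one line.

Answer: omato$t

Derivation:
All 7 rotations (rotation i = S[i:]+S[:i]):
  rot[0] = tomato$
  rot[1] = omato$t
  rot[2] = mato$to
  rot[3] = ato$tom
  rot[4] = to$toma
  rot[5] = o$tomat
  rot[6] = $tomato
Sorted (with $ < everything):
  sorted[0] = $tomato
  sorted[1] = ato$tom
  sorted[2] = mato$to
  sorted[3] = o$tomat
  sorted[4] = omato$t
  sorted[5] = to$toma
  sorted[6] = tomato$
sorted[4] = omato$t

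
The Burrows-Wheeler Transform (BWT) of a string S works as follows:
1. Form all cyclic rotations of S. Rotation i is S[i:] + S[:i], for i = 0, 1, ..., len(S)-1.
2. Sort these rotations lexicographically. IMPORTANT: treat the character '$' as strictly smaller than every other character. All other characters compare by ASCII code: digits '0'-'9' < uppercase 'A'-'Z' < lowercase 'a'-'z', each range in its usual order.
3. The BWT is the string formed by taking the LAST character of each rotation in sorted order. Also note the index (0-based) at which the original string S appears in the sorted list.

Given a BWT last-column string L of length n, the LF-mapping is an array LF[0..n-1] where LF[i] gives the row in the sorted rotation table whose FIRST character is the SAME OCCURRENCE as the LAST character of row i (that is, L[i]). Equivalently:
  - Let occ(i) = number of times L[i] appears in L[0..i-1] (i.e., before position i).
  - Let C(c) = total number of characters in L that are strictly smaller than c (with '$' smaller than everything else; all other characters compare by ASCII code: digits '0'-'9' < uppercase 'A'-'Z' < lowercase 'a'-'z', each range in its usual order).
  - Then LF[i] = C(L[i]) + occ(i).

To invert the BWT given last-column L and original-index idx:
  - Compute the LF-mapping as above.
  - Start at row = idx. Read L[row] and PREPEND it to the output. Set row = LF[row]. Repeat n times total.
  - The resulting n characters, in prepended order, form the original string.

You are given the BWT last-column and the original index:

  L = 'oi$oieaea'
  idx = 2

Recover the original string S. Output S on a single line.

LF mapping: 7 5 0 8 6 3 1 4 2
Walk LF starting at row 2, prepending L[row]:
  step 1: row=2, L[2]='$', prepend. Next row=LF[2]=0
  step 2: row=0, L[0]='o', prepend. Next row=LF[0]=7
  step 3: row=7, L[7]='e', prepend. Next row=LF[7]=4
  step 4: row=4, L[4]='i', prepend. Next row=LF[4]=6
  step 5: row=6, L[6]='a', prepend. Next row=LF[6]=1
  step 6: row=1, L[1]='i', prepend. Next row=LF[1]=5
  step 7: row=5, L[5]='e', prepend. Next row=LF[5]=3
  step 8: row=3, L[3]='o', prepend. Next row=LF[3]=8
  step 9: row=8, L[8]='a', prepend. Next row=LF[8]=2
Reversed output: aoeiaieo$

Answer: aoeiaieo$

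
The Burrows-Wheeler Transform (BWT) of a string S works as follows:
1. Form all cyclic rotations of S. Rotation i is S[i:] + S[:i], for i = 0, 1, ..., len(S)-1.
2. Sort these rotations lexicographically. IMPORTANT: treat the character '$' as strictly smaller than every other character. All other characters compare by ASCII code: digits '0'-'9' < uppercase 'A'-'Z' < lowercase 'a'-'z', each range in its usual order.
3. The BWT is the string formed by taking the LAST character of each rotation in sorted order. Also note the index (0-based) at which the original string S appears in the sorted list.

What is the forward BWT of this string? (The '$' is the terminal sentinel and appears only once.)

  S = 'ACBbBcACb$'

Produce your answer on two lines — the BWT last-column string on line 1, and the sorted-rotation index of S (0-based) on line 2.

All 10 rotations (rotation i = S[i:]+S[:i]):
  rot[0] = ACBbBcACb$
  rot[1] = CBbBcACb$A
  rot[2] = BbBcACb$AC
  rot[3] = bBcACb$ACB
  rot[4] = BcACb$ACBb
  rot[5] = cACb$ACBbB
  rot[6] = ACb$ACBbBc
  rot[7] = Cb$ACBbBcA
  rot[8] = b$ACBbBcAC
  rot[9] = $ACBbBcACb
Sorted (with $ < everything):
  sorted[0] = $ACBbBcACb  (last char: 'b')
  sorted[1] = ACBbBcACb$  (last char: '$')
  sorted[2] = ACb$ACBbBc  (last char: 'c')
  sorted[3] = BbBcACb$AC  (last char: 'C')
  sorted[4] = BcACb$ACBb  (last char: 'b')
  sorted[5] = CBbBcACb$A  (last char: 'A')
  sorted[6] = Cb$ACBbBcA  (last char: 'A')
  sorted[7] = b$ACBbBcAC  (last char: 'C')
  sorted[8] = bBcACb$ACB  (last char: 'B')
  sorted[9] = cACb$ACBbB  (last char: 'B')
Last column: b$cCbAACBB
Original string S is at sorted index 1

Answer: b$cCbAACBB
1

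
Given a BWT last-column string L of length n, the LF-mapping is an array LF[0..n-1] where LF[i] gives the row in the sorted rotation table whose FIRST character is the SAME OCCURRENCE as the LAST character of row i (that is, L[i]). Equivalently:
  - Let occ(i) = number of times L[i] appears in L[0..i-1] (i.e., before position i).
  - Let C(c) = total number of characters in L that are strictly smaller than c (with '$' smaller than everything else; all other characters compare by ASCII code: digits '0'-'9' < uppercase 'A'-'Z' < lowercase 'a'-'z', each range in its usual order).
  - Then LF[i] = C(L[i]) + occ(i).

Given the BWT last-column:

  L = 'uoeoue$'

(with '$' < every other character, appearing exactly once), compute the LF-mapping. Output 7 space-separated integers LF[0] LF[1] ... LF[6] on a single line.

Char counts: '$':1, 'e':2, 'o':2, 'u':2
C (first-col start): C('$')=0, C('e')=1, C('o')=3, C('u')=5
L[0]='u': occ=0, LF[0]=C('u')+0=5+0=5
L[1]='o': occ=0, LF[1]=C('o')+0=3+0=3
L[2]='e': occ=0, LF[2]=C('e')+0=1+0=1
L[3]='o': occ=1, LF[3]=C('o')+1=3+1=4
L[4]='u': occ=1, LF[4]=C('u')+1=5+1=6
L[5]='e': occ=1, LF[5]=C('e')+1=1+1=2
L[6]='$': occ=0, LF[6]=C('$')+0=0+0=0

Answer: 5 3 1 4 6 2 0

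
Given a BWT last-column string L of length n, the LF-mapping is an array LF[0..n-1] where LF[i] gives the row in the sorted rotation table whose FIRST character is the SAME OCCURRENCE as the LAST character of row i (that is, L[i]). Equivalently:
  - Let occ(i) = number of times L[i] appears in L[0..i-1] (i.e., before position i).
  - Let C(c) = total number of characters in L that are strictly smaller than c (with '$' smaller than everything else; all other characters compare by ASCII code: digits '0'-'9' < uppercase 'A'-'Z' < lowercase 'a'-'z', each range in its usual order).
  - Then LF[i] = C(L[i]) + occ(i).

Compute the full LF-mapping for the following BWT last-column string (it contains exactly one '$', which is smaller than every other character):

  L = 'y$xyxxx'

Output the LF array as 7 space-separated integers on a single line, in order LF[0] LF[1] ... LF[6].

Answer: 5 0 1 6 2 3 4

Derivation:
Char counts: '$':1, 'x':4, 'y':2
C (first-col start): C('$')=0, C('x')=1, C('y')=5
L[0]='y': occ=0, LF[0]=C('y')+0=5+0=5
L[1]='$': occ=0, LF[1]=C('$')+0=0+0=0
L[2]='x': occ=0, LF[2]=C('x')+0=1+0=1
L[3]='y': occ=1, LF[3]=C('y')+1=5+1=6
L[4]='x': occ=1, LF[4]=C('x')+1=1+1=2
L[5]='x': occ=2, LF[5]=C('x')+2=1+2=3
L[6]='x': occ=3, LF[6]=C('x')+3=1+3=4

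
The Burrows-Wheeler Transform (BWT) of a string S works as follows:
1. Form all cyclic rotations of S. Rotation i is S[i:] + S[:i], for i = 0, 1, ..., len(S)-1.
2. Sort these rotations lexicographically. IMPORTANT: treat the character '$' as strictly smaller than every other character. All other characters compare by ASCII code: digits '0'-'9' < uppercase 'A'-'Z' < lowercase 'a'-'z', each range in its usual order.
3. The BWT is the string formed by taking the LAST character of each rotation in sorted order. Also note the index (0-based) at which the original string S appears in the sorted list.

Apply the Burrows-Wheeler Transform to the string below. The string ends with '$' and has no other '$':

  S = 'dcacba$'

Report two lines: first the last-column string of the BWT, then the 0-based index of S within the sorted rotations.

All 7 rotations (rotation i = S[i:]+S[:i]):
  rot[0] = dcacba$
  rot[1] = cacba$d
  rot[2] = acba$dc
  rot[3] = cba$dca
  rot[4] = ba$dcac
  rot[5] = a$dcacb
  rot[6] = $dcacba
Sorted (with $ < everything):
  sorted[0] = $dcacba  (last char: 'a')
  sorted[1] = a$dcacb  (last char: 'b')
  sorted[2] = acba$dc  (last char: 'c')
  sorted[3] = ba$dcac  (last char: 'c')
  sorted[4] = cacba$d  (last char: 'd')
  sorted[5] = cba$dca  (last char: 'a')
  sorted[6] = dcacba$  (last char: '$')
Last column: abccda$
Original string S is at sorted index 6

Answer: abccda$
6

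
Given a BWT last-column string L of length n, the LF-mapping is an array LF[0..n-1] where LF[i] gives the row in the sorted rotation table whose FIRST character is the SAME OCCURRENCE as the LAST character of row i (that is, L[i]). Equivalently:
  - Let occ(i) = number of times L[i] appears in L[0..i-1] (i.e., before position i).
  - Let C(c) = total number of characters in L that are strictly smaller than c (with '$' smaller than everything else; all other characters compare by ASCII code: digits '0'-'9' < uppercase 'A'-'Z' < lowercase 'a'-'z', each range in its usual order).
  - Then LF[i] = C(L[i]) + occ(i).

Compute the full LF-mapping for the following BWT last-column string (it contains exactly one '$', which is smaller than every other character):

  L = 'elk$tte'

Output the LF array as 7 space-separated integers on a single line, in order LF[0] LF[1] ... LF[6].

Char counts: '$':1, 'e':2, 'k':1, 'l':1, 't':2
C (first-col start): C('$')=0, C('e')=1, C('k')=3, C('l')=4, C('t')=5
L[0]='e': occ=0, LF[0]=C('e')+0=1+0=1
L[1]='l': occ=0, LF[1]=C('l')+0=4+0=4
L[2]='k': occ=0, LF[2]=C('k')+0=3+0=3
L[3]='$': occ=0, LF[3]=C('$')+0=0+0=0
L[4]='t': occ=0, LF[4]=C('t')+0=5+0=5
L[5]='t': occ=1, LF[5]=C('t')+1=5+1=6
L[6]='e': occ=1, LF[6]=C('e')+1=1+1=2

Answer: 1 4 3 0 5 6 2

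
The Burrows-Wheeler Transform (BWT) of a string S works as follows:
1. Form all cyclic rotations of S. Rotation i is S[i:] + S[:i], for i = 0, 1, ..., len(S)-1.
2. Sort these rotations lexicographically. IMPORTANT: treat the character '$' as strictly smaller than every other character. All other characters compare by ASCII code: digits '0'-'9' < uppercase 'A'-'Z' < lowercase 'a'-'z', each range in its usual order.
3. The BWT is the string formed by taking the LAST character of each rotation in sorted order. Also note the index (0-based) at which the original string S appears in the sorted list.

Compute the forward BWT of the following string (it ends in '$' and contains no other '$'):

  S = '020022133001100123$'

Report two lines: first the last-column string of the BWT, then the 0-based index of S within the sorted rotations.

Answer: 331200$010020201231
6

Derivation:
All 19 rotations (rotation i = S[i:]+S[:i]):
  rot[0] = 020022133001100123$
  rot[1] = 20022133001100123$0
  rot[2] = 0022133001100123$02
  rot[3] = 022133001100123$020
  rot[4] = 22133001100123$0200
  rot[5] = 2133001100123$02002
  rot[6] = 133001100123$020022
  rot[7] = 33001100123$0200221
  rot[8] = 3001100123$02002213
  rot[9] = 001100123$020022133
  rot[10] = 01100123$0200221330
  rot[11] = 1100123$02002213300
  rot[12] = 100123$020022133001
  rot[13] = 00123$0200221330011
  rot[14] = 0123$02002213300110
  rot[15] = 123$020022133001100
  rot[16] = 23$0200221330011001
  rot[17] = 3$02002213300110012
  rot[18] = $020022133001100123
Sorted (with $ < everything):
  sorted[0] = $020022133001100123  (last char: '3')
  sorted[1] = 001100123$020022133  (last char: '3')
  sorted[2] = 00123$0200221330011  (last char: '1')
  sorted[3] = 0022133001100123$02  (last char: '2')
  sorted[4] = 01100123$0200221330  (last char: '0')
  sorted[5] = 0123$02002213300110  (last char: '0')
  sorted[6] = 020022133001100123$  (last char: '$')
  sorted[7] = 022133001100123$020  (last char: '0')
  sorted[8] = 100123$020022133001  (last char: '1')
  sorted[9] = 1100123$02002213300  (last char: '0')
  sorted[10] = 123$020022133001100  (last char: '0')
  sorted[11] = 133001100123$020022  (last char: '2')
  sorted[12] = 20022133001100123$0  (last char: '0')
  sorted[13] = 2133001100123$02002  (last char: '2')
  sorted[14] = 22133001100123$0200  (last char: '0')
  sorted[15] = 23$0200221330011001  (last char: '1')
  sorted[16] = 3$02002213300110012  (last char: '2')
  sorted[17] = 3001100123$02002213  (last char: '3')
  sorted[18] = 33001100123$0200221  (last char: '1')
Last column: 331200$010020201231
Original string S is at sorted index 6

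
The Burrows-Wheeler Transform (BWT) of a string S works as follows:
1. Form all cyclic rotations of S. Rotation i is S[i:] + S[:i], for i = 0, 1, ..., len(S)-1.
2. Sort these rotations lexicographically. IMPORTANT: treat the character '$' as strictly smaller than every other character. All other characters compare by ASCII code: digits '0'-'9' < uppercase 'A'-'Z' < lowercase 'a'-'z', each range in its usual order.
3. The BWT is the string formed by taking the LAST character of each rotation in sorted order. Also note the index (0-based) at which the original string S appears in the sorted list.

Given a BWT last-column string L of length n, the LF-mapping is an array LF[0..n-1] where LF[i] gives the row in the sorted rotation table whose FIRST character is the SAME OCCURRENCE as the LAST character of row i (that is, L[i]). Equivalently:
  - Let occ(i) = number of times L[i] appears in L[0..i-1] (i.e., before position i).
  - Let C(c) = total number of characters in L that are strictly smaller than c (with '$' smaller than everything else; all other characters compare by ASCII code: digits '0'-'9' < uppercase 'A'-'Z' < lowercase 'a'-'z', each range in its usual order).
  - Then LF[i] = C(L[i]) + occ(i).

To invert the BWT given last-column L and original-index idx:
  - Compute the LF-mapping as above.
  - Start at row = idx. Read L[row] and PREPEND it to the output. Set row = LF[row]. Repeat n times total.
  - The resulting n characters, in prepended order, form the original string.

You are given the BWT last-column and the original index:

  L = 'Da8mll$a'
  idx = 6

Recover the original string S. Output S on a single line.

Answer: llama8D$

Derivation:
LF mapping: 2 3 1 7 5 6 0 4
Walk LF starting at row 6, prepending L[row]:
  step 1: row=6, L[6]='$', prepend. Next row=LF[6]=0
  step 2: row=0, L[0]='D', prepend. Next row=LF[0]=2
  step 3: row=2, L[2]='8', prepend. Next row=LF[2]=1
  step 4: row=1, L[1]='a', prepend. Next row=LF[1]=3
  step 5: row=3, L[3]='m', prepend. Next row=LF[3]=7
  step 6: row=7, L[7]='a', prepend. Next row=LF[7]=4
  step 7: row=4, L[4]='l', prepend. Next row=LF[4]=5
  step 8: row=5, L[5]='l', prepend. Next row=LF[5]=6
Reversed output: llama8D$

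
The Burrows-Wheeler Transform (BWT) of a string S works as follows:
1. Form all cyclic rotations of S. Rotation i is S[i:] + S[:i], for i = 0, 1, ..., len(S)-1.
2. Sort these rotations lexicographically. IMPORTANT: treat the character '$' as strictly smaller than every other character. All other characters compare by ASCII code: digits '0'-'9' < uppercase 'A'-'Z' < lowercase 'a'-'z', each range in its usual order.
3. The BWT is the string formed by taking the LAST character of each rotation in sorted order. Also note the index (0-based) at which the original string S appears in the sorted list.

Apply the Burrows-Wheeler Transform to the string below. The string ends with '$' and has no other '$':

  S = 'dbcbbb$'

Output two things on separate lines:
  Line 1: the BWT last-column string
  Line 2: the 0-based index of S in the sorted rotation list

Answer: bbbcdb$
6

Derivation:
All 7 rotations (rotation i = S[i:]+S[:i]):
  rot[0] = dbcbbb$
  rot[1] = bcbbb$d
  rot[2] = cbbb$db
  rot[3] = bbb$dbc
  rot[4] = bb$dbcb
  rot[5] = b$dbcbb
  rot[6] = $dbcbbb
Sorted (with $ < everything):
  sorted[0] = $dbcbbb  (last char: 'b')
  sorted[1] = b$dbcbb  (last char: 'b')
  sorted[2] = bb$dbcb  (last char: 'b')
  sorted[3] = bbb$dbc  (last char: 'c')
  sorted[4] = bcbbb$d  (last char: 'd')
  sorted[5] = cbbb$db  (last char: 'b')
  sorted[6] = dbcbbb$  (last char: '$')
Last column: bbbcdb$
Original string S is at sorted index 6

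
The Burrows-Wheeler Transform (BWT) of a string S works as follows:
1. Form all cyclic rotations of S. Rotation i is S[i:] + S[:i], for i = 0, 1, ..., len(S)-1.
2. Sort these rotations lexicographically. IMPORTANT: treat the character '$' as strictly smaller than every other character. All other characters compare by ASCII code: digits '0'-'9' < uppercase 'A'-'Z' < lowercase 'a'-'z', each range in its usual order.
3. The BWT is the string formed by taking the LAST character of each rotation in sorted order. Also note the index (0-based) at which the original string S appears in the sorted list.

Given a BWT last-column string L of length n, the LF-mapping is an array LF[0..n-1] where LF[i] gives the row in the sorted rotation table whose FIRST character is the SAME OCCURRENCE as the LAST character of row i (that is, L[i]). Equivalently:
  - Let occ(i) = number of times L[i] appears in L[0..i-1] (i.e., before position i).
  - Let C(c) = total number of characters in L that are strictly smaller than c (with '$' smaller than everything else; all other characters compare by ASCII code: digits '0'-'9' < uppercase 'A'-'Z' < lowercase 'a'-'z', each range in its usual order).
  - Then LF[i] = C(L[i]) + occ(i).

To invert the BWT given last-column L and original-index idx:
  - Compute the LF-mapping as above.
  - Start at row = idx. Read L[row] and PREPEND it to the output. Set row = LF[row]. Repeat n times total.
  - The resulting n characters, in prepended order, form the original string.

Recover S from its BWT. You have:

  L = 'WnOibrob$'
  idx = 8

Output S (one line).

LF mapping: 2 6 1 5 3 8 7 4 0
Walk LF starting at row 8, prepending L[row]:
  step 1: row=8, L[8]='$', prepend. Next row=LF[8]=0
  step 2: row=0, L[0]='W', prepend. Next row=LF[0]=2
  step 3: row=2, L[2]='O', prepend. Next row=LF[2]=1
  step 4: row=1, L[1]='n', prepend. Next row=LF[1]=6
  step 5: row=6, L[6]='o', prepend. Next row=LF[6]=7
  step 6: row=7, L[7]='b', prepend. Next row=LF[7]=4
  step 7: row=4, L[4]='b', prepend. Next row=LF[4]=3
  step 8: row=3, L[3]='i', prepend. Next row=LF[3]=5
  step 9: row=5, L[5]='r', prepend. Next row=LF[5]=8
Reversed output: ribbonOW$

Answer: ribbonOW$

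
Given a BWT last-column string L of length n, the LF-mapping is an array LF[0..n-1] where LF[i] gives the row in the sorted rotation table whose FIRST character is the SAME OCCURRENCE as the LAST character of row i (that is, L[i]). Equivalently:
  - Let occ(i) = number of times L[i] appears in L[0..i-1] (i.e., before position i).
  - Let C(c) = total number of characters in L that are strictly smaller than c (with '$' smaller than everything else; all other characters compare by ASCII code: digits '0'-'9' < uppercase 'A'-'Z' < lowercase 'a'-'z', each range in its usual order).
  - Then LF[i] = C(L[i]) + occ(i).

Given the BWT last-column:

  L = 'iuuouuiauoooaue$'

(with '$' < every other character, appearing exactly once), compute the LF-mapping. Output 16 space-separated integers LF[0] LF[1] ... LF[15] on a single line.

Answer: 4 10 11 6 12 13 5 1 14 7 8 9 2 15 3 0

Derivation:
Char counts: '$':1, 'a':2, 'e':1, 'i':2, 'o':4, 'u':6
C (first-col start): C('$')=0, C('a')=1, C('e')=3, C('i')=4, C('o')=6, C('u')=10
L[0]='i': occ=0, LF[0]=C('i')+0=4+0=4
L[1]='u': occ=0, LF[1]=C('u')+0=10+0=10
L[2]='u': occ=1, LF[2]=C('u')+1=10+1=11
L[3]='o': occ=0, LF[3]=C('o')+0=6+0=6
L[4]='u': occ=2, LF[4]=C('u')+2=10+2=12
L[5]='u': occ=3, LF[5]=C('u')+3=10+3=13
L[6]='i': occ=1, LF[6]=C('i')+1=4+1=5
L[7]='a': occ=0, LF[7]=C('a')+0=1+0=1
L[8]='u': occ=4, LF[8]=C('u')+4=10+4=14
L[9]='o': occ=1, LF[9]=C('o')+1=6+1=7
L[10]='o': occ=2, LF[10]=C('o')+2=6+2=8
L[11]='o': occ=3, LF[11]=C('o')+3=6+3=9
L[12]='a': occ=1, LF[12]=C('a')+1=1+1=2
L[13]='u': occ=5, LF[13]=C('u')+5=10+5=15
L[14]='e': occ=0, LF[14]=C('e')+0=3+0=3
L[15]='$': occ=0, LF[15]=C('$')+0=0+0=0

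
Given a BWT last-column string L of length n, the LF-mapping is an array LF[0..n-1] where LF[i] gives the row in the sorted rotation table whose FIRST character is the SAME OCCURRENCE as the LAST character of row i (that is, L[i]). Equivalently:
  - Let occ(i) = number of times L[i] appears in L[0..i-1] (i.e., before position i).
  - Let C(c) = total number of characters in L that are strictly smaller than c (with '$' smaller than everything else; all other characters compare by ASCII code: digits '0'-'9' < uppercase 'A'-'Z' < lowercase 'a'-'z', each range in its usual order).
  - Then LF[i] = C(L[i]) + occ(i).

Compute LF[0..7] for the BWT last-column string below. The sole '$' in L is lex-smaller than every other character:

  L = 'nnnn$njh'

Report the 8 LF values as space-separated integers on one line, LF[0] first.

Answer: 3 4 5 6 0 7 2 1

Derivation:
Char counts: '$':1, 'h':1, 'j':1, 'n':5
C (first-col start): C('$')=0, C('h')=1, C('j')=2, C('n')=3
L[0]='n': occ=0, LF[0]=C('n')+0=3+0=3
L[1]='n': occ=1, LF[1]=C('n')+1=3+1=4
L[2]='n': occ=2, LF[2]=C('n')+2=3+2=5
L[3]='n': occ=3, LF[3]=C('n')+3=3+3=6
L[4]='$': occ=0, LF[4]=C('$')+0=0+0=0
L[5]='n': occ=4, LF[5]=C('n')+4=3+4=7
L[6]='j': occ=0, LF[6]=C('j')+0=2+0=2
L[7]='h': occ=0, LF[7]=C('h')+0=1+0=1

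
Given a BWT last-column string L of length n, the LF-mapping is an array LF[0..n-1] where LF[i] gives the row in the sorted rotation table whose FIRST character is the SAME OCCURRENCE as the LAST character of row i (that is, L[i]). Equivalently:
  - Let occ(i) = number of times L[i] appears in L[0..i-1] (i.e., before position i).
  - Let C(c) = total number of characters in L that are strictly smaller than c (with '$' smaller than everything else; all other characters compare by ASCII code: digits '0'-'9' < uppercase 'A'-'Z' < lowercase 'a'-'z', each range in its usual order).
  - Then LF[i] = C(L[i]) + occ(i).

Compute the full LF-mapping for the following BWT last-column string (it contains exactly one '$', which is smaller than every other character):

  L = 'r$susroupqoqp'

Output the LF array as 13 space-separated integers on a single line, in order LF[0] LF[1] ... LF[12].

Char counts: '$':1, 'o':2, 'p':2, 'q':2, 'r':2, 's':2, 'u':2
C (first-col start): C('$')=0, C('o')=1, C('p')=3, C('q')=5, C('r')=7, C('s')=9, C('u')=11
L[0]='r': occ=0, LF[0]=C('r')+0=7+0=7
L[1]='$': occ=0, LF[1]=C('$')+0=0+0=0
L[2]='s': occ=0, LF[2]=C('s')+0=9+0=9
L[3]='u': occ=0, LF[3]=C('u')+0=11+0=11
L[4]='s': occ=1, LF[4]=C('s')+1=9+1=10
L[5]='r': occ=1, LF[5]=C('r')+1=7+1=8
L[6]='o': occ=0, LF[6]=C('o')+0=1+0=1
L[7]='u': occ=1, LF[7]=C('u')+1=11+1=12
L[8]='p': occ=0, LF[8]=C('p')+0=3+0=3
L[9]='q': occ=0, LF[9]=C('q')+0=5+0=5
L[10]='o': occ=1, LF[10]=C('o')+1=1+1=2
L[11]='q': occ=1, LF[11]=C('q')+1=5+1=6
L[12]='p': occ=1, LF[12]=C('p')+1=3+1=4

Answer: 7 0 9 11 10 8 1 12 3 5 2 6 4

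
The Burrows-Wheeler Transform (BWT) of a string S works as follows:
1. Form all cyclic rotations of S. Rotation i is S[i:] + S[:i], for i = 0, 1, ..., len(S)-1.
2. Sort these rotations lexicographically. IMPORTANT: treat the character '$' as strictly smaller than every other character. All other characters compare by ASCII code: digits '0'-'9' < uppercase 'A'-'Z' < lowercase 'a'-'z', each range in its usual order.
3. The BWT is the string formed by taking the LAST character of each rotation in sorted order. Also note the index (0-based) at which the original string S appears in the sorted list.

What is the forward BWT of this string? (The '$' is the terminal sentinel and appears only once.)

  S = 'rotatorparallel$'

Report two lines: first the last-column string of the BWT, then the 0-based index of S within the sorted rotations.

Answer: lrptlelatrra$ooa
12

Derivation:
All 16 rotations (rotation i = S[i:]+S[:i]):
  rot[0] = rotatorparallel$
  rot[1] = otatorparallel$r
  rot[2] = tatorparallel$ro
  rot[3] = atorparallel$rot
  rot[4] = torparallel$rota
  rot[5] = orparallel$rotat
  rot[6] = rparallel$rotato
  rot[7] = parallel$rotator
  rot[8] = arallel$rotatorp
  rot[9] = rallel$rotatorpa
  rot[10] = allel$rotatorpar
  rot[11] = llel$rotatorpara
  rot[12] = lel$rotatorparal
  rot[13] = el$rotatorparall
  rot[14] = l$rotatorparalle
  rot[15] = $rotatorparallel
Sorted (with $ < everything):
  sorted[0] = $rotatorparallel  (last char: 'l')
  sorted[1] = allel$rotatorpar  (last char: 'r')
  sorted[2] = arallel$rotatorp  (last char: 'p')
  sorted[3] = atorparallel$rot  (last char: 't')
  sorted[4] = el$rotatorparall  (last char: 'l')
  sorted[5] = l$rotatorparalle  (last char: 'e')
  sorted[6] = lel$rotatorparal  (last char: 'l')
  sorted[7] = llel$rotatorpara  (last char: 'a')
  sorted[8] = orparallel$rotat  (last char: 't')
  sorted[9] = otatorparallel$r  (last char: 'r')
  sorted[10] = parallel$rotator  (last char: 'r')
  sorted[11] = rallel$rotatorpa  (last char: 'a')
  sorted[12] = rotatorparallel$  (last char: '$')
  sorted[13] = rparallel$rotato  (last char: 'o')
  sorted[14] = tatorparallel$ro  (last char: 'o')
  sorted[15] = torparallel$rota  (last char: 'a')
Last column: lrptlelatrra$ooa
Original string S is at sorted index 12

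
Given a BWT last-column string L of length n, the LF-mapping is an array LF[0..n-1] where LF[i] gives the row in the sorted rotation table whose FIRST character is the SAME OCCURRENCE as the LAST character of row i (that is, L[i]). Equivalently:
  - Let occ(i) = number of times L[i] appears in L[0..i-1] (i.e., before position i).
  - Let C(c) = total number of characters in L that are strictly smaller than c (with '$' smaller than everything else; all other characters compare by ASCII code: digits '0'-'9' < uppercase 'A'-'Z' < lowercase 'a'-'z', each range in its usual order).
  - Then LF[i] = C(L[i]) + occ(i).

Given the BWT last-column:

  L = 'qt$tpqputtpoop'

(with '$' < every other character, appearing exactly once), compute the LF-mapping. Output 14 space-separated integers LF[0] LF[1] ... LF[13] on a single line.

Answer: 7 9 0 10 3 8 4 13 11 12 5 1 2 6

Derivation:
Char counts: '$':1, 'o':2, 'p':4, 'q':2, 't':4, 'u':1
C (first-col start): C('$')=0, C('o')=1, C('p')=3, C('q')=7, C('t')=9, C('u')=13
L[0]='q': occ=0, LF[0]=C('q')+0=7+0=7
L[1]='t': occ=0, LF[1]=C('t')+0=9+0=9
L[2]='$': occ=0, LF[2]=C('$')+0=0+0=0
L[3]='t': occ=1, LF[3]=C('t')+1=9+1=10
L[4]='p': occ=0, LF[4]=C('p')+0=3+0=3
L[5]='q': occ=1, LF[5]=C('q')+1=7+1=8
L[6]='p': occ=1, LF[6]=C('p')+1=3+1=4
L[7]='u': occ=0, LF[7]=C('u')+0=13+0=13
L[8]='t': occ=2, LF[8]=C('t')+2=9+2=11
L[9]='t': occ=3, LF[9]=C('t')+3=9+3=12
L[10]='p': occ=2, LF[10]=C('p')+2=3+2=5
L[11]='o': occ=0, LF[11]=C('o')+0=1+0=1
L[12]='o': occ=1, LF[12]=C('o')+1=1+1=2
L[13]='p': occ=3, LF[13]=C('p')+3=3+3=6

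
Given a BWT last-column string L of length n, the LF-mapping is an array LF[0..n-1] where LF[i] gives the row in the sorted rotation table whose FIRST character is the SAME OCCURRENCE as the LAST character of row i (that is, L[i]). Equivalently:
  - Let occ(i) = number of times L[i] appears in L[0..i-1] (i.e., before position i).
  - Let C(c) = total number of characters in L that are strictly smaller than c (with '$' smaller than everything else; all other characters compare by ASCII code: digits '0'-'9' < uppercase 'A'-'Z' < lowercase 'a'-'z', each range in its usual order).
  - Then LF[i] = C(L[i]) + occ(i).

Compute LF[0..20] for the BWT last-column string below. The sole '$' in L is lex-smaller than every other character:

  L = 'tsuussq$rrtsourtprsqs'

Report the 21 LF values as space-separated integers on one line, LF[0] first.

Answer: 15 9 18 19 10 11 3 0 5 6 16 12 1 20 7 17 2 8 13 4 14

Derivation:
Char counts: '$':1, 'o':1, 'p':1, 'q':2, 'r':4, 's':6, 't':3, 'u':3
C (first-col start): C('$')=0, C('o')=1, C('p')=2, C('q')=3, C('r')=5, C('s')=9, C('t')=15, C('u')=18
L[0]='t': occ=0, LF[0]=C('t')+0=15+0=15
L[1]='s': occ=0, LF[1]=C('s')+0=9+0=9
L[2]='u': occ=0, LF[2]=C('u')+0=18+0=18
L[3]='u': occ=1, LF[3]=C('u')+1=18+1=19
L[4]='s': occ=1, LF[4]=C('s')+1=9+1=10
L[5]='s': occ=2, LF[5]=C('s')+2=9+2=11
L[6]='q': occ=0, LF[6]=C('q')+0=3+0=3
L[7]='$': occ=0, LF[7]=C('$')+0=0+0=0
L[8]='r': occ=0, LF[8]=C('r')+0=5+0=5
L[9]='r': occ=1, LF[9]=C('r')+1=5+1=6
L[10]='t': occ=1, LF[10]=C('t')+1=15+1=16
L[11]='s': occ=3, LF[11]=C('s')+3=9+3=12
L[12]='o': occ=0, LF[12]=C('o')+0=1+0=1
L[13]='u': occ=2, LF[13]=C('u')+2=18+2=20
L[14]='r': occ=2, LF[14]=C('r')+2=5+2=7
L[15]='t': occ=2, LF[15]=C('t')+2=15+2=17
L[16]='p': occ=0, LF[16]=C('p')+0=2+0=2
L[17]='r': occ=3, LF[17]=C('r')+3=5+3=8
L[18]='s': occ=4, LF[18]=C('s')+4=9+4=13
L[19]='q': occ=1, LF[19]=C('q')+1=3+1=4
L[20]='s': occ=5, LF[20]=C('s')+5=9+5=14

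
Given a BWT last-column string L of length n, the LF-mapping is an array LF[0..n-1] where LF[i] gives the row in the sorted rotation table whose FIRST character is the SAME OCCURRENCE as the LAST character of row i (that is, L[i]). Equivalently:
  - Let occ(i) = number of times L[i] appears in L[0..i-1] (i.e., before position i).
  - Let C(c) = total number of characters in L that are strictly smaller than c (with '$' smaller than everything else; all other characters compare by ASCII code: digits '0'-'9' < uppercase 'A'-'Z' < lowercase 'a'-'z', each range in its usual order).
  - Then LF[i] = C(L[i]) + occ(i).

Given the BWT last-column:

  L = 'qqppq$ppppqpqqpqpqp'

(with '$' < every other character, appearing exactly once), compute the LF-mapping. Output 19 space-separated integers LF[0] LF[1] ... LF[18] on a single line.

Answer: 11 12 1 2 13 0 3 4 5 6 14 7 15 16 8 17 9 18 10

Derivation:
Char counts: '$':1, 'p':10, 'q':8
C (first-col start): C('$')=0, C('p')=1, C('q')=11
L[0]='q': occ=0, LF[0]=C('q')+0=11+0=11
L[1]='q': occ=1, LF[1]=C('q')+1=11+1=12
L[2]='p': occ=0, LF[2]=C('p')+0=1+0=1
L[3]='p': occ=1, LF[3]=C('p')+1=1+1=2
L[4]='q': occ=2, LF[4]=C('q')+2=11+2=13
L[5]='$': occ=0, LF[5]=C('$')+0=0+0=0
L[6]='p': occ=2, LF[6]=C('p')+2=1+2=3
L[7]='p': occ=3, LF[7]=C('p')+3=1+3=4
L[8]='p': occ=4, LF[8]=C('p')+4=1+4=5
L[9]='p': occ=5, LF[9]=C('p')+5=1+5=6
L[10]='q': occ=3, LF[10]=C('q')+3=11+3=14
L[11]='p': occ=6, LF[11]=C('p')+6=1+6=7
L[12]='q': occ=4, LF[12]=C('q')+4=11+4=15
L[13]='q': occ=5, LF[13]=C('q')+5=11+5=16
L[14]='p': occ=7, LF[14]=C('p')+7=1+7=8
L[15]='q': occ=6, LF[15]=C('q')+6=11+6=17
L[16]='p': occ=8, LF[16]=C('p')+8=1+8=9
L[17]='q': occ=7, LF[17]=C('q')+7=11+7=18
L[18]='p': occ=9, LF[18]=C('p')+9=1+9=10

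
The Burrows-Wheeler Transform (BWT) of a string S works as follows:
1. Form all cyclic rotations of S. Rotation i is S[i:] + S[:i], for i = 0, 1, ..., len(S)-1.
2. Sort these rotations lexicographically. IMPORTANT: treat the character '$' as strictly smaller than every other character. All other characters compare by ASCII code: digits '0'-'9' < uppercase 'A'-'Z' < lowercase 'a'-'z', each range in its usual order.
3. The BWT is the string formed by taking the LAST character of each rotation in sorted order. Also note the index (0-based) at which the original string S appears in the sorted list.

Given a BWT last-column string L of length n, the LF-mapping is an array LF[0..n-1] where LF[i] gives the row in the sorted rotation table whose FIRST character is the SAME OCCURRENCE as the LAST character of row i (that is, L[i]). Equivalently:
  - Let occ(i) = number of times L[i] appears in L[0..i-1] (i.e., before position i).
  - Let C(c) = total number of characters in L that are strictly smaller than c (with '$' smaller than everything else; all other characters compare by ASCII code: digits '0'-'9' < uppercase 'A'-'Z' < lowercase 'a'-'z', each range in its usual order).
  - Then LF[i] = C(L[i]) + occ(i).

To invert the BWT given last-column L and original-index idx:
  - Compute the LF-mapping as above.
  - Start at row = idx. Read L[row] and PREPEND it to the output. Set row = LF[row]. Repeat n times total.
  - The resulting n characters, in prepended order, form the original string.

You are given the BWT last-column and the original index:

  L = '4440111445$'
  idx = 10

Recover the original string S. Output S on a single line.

Answer: 5444114014$

Derivation:
LF mapping: 5 6 7 1 2 3 4 8 9 10 0
Walk LF starting at row 10, prepending L[row]:
  step 1: row=10, L[10]='$', prepend. Next row=LF[10]=0
  step 2: row=0, L[0]='4', prepend. Next row=LF[0]=5
  step 3: row=5, L[5]='1', prepend. Next row=LF[5]=3
  step 4: row=3, L[3]='0', prepend. Next row=LF[3]=1
  step 5: row=1, L[1]='4', prepend. Next row=LF[1]=6
  step 6: row=6, L[6]='1', prepend. Next row=LF[6]=4
  step 7: row=4, L[4]='1', prepend. Next row=LF[4]=2
  step 8: row=2, L[2]='4', prepend. Next row=LF[2]=7
  step 9: row=7, L[7]='4', prepend. Next row=LF[7]=8
  step 10: row=8, L[8]='4', prepend. Next row=LF[8]=9
  step 11: row=9, L[9]='5', prepend. Next row=LF[9]=10
Reversed output: 5444114014$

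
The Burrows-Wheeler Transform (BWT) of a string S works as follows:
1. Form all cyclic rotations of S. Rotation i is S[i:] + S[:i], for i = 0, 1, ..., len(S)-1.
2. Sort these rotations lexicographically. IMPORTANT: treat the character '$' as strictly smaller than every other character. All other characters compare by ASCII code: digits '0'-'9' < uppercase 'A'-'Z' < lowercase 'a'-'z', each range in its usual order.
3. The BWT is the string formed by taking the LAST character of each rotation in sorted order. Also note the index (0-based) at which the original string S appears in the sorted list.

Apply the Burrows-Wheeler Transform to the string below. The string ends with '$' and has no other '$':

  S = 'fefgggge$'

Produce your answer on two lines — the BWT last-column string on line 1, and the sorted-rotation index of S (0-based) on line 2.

Answer: egf$egggf
3

Derivation:
All 9 rotations (rotation i = S[i:]+S[:i]):
  rot[0] = fefgggge$
  rot[1] = efgggge$f
  rot[2] = fgggge$fe
  rot[3] = gggge$fef
  rot[4] = ggge$fefg
  rot[5] = gge$fefgg
  rot[6] = ge$fefggg
  rot[7] = e$fefgggg
  rot[8] = $fefgggge
Sorted (with $ < everything):
  sorted[0] = $fefgggge  (last char: 'e')
  sorted[1] = e$fefgggg  (last char: 'g')
  sorted[2] = efgggge$f  (last char: 'f')
  sorted[3] = fefgggge$  (last char: '$')
  sorted[4] = fgggge$fe  (last char: 'e')
  sorted[5] = ge$fefggg  (last char: 'g')
  sorted[6] = gge$fefgg  (last char: 'g')
  sorted[7] = ggge$fefg  (last char: 'g')
  sorted[8] = gggge$fef  (last char: 'f')
Last column: egf$egggf
Original string S is at sorted index 3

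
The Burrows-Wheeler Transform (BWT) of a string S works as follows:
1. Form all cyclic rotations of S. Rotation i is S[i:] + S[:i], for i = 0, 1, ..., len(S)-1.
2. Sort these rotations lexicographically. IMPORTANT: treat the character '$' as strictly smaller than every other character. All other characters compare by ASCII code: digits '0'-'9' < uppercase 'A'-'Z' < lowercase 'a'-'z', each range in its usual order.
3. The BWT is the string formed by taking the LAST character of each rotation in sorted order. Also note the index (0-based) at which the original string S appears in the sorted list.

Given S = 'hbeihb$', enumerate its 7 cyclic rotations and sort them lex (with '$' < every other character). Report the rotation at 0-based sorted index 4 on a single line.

Answer: hb$hbei

Derivation:
All 7 rotations (rotation i = S[i:]+S[:i]):
  rot[0] = hbeihb$
  rot[1] = beihb$h
  rot[2] = eihb$hb
  rot[3] = ihb$hbe
  rot[4] = hb$hbei
  rot[5] = b$hbeih
  rot[6] = $hbeihb
Sorted (with $ < everything):
  sorted[0] = $hbeihb
  sorted[1] = b$hbeih
  sorted[2] = beihb$h
  sorted[3] = eihb$hb
  sorted[4] = hb$hbei
  sorted[5] = hbeihb$
  sorted[6] = ihb$hbe
sorted[4] = hb$hbei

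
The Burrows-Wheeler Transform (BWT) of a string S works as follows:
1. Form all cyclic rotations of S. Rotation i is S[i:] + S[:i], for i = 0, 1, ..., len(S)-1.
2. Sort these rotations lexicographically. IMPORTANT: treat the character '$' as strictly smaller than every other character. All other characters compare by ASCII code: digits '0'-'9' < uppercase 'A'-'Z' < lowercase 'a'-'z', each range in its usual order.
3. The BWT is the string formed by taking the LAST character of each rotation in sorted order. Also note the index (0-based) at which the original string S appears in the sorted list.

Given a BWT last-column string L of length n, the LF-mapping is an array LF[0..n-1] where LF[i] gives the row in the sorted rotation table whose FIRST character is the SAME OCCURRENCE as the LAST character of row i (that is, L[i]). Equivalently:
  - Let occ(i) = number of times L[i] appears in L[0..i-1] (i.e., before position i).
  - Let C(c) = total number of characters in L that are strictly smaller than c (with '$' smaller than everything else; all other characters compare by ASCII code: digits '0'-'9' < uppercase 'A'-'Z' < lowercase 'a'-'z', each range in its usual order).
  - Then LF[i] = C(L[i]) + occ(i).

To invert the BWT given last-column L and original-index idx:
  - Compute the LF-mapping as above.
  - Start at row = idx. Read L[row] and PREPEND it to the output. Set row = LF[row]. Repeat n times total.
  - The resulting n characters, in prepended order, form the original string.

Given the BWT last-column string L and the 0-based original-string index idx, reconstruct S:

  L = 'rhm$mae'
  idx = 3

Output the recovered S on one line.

Answer: hammer$

Derivation:
LF mapping: 6 3 4 0 5 1 2
Walk LF starting at row 3, prepending L[row]:
  step 1: row=3, L[3]='$', prepend. Next row=LF[3]=0
  step 2: row=0, L[0]='r', prepend. Next row=LF[0]=6
  step 3: row=6, L[6]='e', prepend. Next row=LF[6]=2
  step 4: row=2, L[2]='m', prepend. Next row=LF[2]=4
  step 5: row=4, L[4]='m', prepend. Next row=LF[4]=5
  step 6: row=5, L[5]='a', prepend. Next row=LF[5]=1
  step 7: row=1, L[1]='h', prepend. Next row=LF[1]=3
Reversed output: hammer$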